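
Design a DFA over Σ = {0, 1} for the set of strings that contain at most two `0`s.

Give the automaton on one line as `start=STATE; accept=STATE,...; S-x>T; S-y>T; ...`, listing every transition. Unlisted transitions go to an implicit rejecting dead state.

start=S0; accept=S0,S1,S2; S0-0>S1; S0-1>S0; S1-0>S2; S1-1>S1; S2-0>S3; S2-1>S2; S3-0>S3; S3-1>S3

Count `0`s, saturating at 3: states S0 through S2 mean 0 through 2 `0`s seen; S3 means more than 2. Each `0` increments (capped at S3); other symbols loop. Accept from {S0, S1, S2}.
4 states suffice.
        0   1  
>* S0   S1  S0 
 * S1   S2  S1 
 * S2   S3  S2 
   S3   S3  S3 
(> = start, * = accepting)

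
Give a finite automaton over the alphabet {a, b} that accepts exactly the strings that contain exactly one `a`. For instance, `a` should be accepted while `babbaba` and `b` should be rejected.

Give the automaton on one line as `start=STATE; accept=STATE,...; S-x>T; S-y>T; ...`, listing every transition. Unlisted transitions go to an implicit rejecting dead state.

Count `a`s, saturating at 2: state q0 means no `a` yet, q1 means one `a` seen, q2 means more than one. Each `a` increments (capped at q2); other symbols loop. Accept from {q1}.
With 3 states:
        a   b  
>  q0   q1  q0 
 * q1   q2  q1 
   q2   q2  q2 
(> = start, * = accepting)

start=q0; accept=q1; q0-a>q1; q0-b>q0; q1-a>q2; q1-b>q1; q2-a>q2; q2-b>q2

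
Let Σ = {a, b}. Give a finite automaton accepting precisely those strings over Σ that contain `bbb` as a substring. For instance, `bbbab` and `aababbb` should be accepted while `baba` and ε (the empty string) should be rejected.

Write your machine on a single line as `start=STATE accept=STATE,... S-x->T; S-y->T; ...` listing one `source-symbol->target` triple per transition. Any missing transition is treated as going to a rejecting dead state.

States q0..q2 record the length of the longest prefix of `bbb` that matches the current input suffix. Reaching q3 means `bbb` has been seen, and we stay there forever. Accept from q3.
A 4-state machine:
        a   b  
>  q0   q0  q1 
   q1   q0  q2 
   q2   q0  q3 
 * q3   q3  q3 
(> = start, * = accepting)

start=q0; accept=q3; q0-a->q0; q0-b->q1; q1-a->q0; q1-b->q2; q2-a->q0; q2-b->q3; q3-a->q3; q3-b->q3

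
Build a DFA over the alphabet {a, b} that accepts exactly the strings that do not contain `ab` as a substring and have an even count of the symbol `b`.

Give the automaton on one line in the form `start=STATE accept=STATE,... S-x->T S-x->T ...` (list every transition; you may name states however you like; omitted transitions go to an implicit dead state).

Run two small machines in parallel and take their product. The first has 3 states tracking partial matches of the forbidden pattern `ab`; the second has 2 states tracking the count of `b`s modulo 2. A product state is a pair (one from each), accepting exactly when both do. Equivalent product states are then merged.
        a   b  
>* s0   s1  s2 
 * s1   s1  s3 
   s2   s3  s0 
   s3   s3  s3 
(> = start, * = accepting)

start=s0 accept=s0,s1 s0-a->s1 s0-b->s2 s1-a->s1 s1-b->s3 s2-a->s3 s2-b->s0 s3-a->s3 s3-b->s3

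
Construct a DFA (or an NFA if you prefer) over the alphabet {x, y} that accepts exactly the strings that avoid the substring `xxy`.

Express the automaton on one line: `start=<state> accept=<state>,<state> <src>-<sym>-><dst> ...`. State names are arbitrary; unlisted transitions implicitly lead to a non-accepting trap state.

This is the complement of 'contains `xxy`'. Use the same substring-matching states — q0 through q3 holding how much of `xxy` has just been matched — but flip the accepting set: everything except the trap q3 accepts.
4 states suffice.
        x   y  
>* q0   q1  q0 
 * q1   q2  q0 
 * q2   q2  q3 
   q3   q3  q3 
(> = start, * = accepting)

start=q0 accept=q0,q1,q2 q0-x->q1 q0-y->q0 q1-x->q2 q1-y->q0 q2-x->q2 q2-y->q3 q3-x->q3 q3-y->q3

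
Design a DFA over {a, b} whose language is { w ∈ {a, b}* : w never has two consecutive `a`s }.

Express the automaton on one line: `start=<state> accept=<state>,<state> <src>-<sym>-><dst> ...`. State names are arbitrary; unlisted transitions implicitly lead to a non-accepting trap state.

This is the complement of 'contains `aa`'. Use the same substring-matching states — q0 through q2 holding how much of `aa` has just been matched — but flip the accepting set: everything except the trap q2 accepts.
        a   b  
>* q0   q1  q0 
 * q1   q2  q0 
   q2   q2  q2 
(> = start, * = accepting)

start=q0 accept=q0,q1 q0-a->q1 q0-b->q0 q1-a->q2 q1-b->q0 q2-a->q2 q2-b->q2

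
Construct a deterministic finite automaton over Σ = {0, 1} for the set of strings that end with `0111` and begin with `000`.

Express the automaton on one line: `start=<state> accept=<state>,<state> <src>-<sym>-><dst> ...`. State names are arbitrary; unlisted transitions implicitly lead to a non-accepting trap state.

Handle the two conditions separately and then intersect. One (5 states) tracks how much of the suffix `0111` has currently been matched; the other (5 states) tracks whether the input so far still matches the prefix `000`. Each combined state is a pair, one component from each; accept when both components accept.
       0  1 
>  A   B  C 
   B   D  E 
   C   F  C 
   D   G  E 
   E   F  H 
   F   F  E 
   G   G  I 
   H   F  J 
   I   G  K 
   J   F  C 
   K   G  L 
 * L   G  M 
   M   G  M 
(> = start, * = accepting)

start=A accept=L A-0->B A-1->C B-0->D B-1->E C-0->F C-1->C D-0->G D-1->E E-0->F E-1->H F-0->F F-1->E G-0->G G-1->I H-0->F H-1->J I-0->G I-1->K J-0->F J-1->C K-0->G K-1->L L-0->G L-1->M M-0->G M-1->M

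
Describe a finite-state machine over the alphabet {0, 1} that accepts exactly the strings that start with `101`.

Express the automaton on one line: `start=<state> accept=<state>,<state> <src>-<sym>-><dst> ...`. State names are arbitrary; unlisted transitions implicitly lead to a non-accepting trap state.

start=A accept=D A-0->E A-1->B B-0->C B-1->E C-0->E C-1->D D-0->D D-1->D E-0->E E-1->E

Check the first 3 symbols one by one: A through C record how many have matched `101` so far; any wrong symbol goes to the dead state E. After all 3 match we enter the accepting sink D.
5 states suffice.
       0  1 
>  A   E  B 
   B   C  E 
   C   E  D 
 * D   D  D 
   E   E  E 
(> = start, * = accepting)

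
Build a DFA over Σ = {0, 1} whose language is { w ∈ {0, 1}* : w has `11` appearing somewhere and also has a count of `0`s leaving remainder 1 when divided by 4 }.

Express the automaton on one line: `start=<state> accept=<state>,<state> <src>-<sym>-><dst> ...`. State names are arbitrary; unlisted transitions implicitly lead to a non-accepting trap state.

Build one automaton per condition and run them in lockstep. One (3 states) tracks whether and how much of `11` has been seen; the other (4 states) tracks the count of `0`s modulo 4. Each combined state is a pair, one component from each; accept when both components accept.
12 states suffice.
          0    1  
>  S0     S1   S2 
   S1     S3   S4 
   S2     S1   S5 
   S3     S6   S7 
   S4     S3   S8 
   S5     S8   S5 
   S6     S0   S9 
   S7     S6  S10 
 * S8    S10   S8 
   S9     S0  S11 
   S10   S11  S10 
   S11    S5  S11 
(> = start, * = accepting)

start=S0 accept=S8 S0-0->S1 S0-1->S2 S1-0->S3 S1-1->S4 S2-0->S1 S2-1->S5 S3-0->S6 S3-1->S7 S4-0->S3 S4-1->S8 S5-0->S8 S5-1->S5 S6-0->S0 S6-1->S9 S7-0->S6 S7-1->S10 S8-0->S10 S8-1->S8 S9-0->S0 S9-1->S11 S10-0->S11 S10-1->S10 S11-0->S5 S11-1->S11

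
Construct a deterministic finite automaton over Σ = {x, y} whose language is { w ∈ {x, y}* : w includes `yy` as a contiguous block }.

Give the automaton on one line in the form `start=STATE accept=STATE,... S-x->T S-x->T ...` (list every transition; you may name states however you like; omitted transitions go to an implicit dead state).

States S0..S1 record the length of the longest prefix of `yy` that matches the current input suffix. Reaching S2 means `yy` has been seen, and we stay there forever. Accept from S2.
A 3-state machine:
        x   y  
>  S0   S0  S1 
   S1   S0  S2 
 * S2   S2  S2 
(> = start, * = accepting)

start=S0 accept=S2 S0-x->S0 S0-y->S1 S1-x->S0 S1-y->S2 S2-x->S2 S2-y->S2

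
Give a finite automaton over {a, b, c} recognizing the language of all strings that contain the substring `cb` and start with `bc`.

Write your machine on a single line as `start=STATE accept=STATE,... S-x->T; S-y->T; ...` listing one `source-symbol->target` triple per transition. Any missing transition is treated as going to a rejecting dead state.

start=q0; accept=q5; q0-a->q1; q0-b->q2; q0-c->q1; q1-a->q1; q1-b->q1; q1-c->q1; q2-a->q1; q2-b->q1; q2-c->q3; q3-a->q4; q3-b->q5; q3-c->q3; q4-a->q4; q4-b->q4; q4-c->q3; q5-a->q5; q5-b->q5; q5-c->q5

Build one automaton per condition and run them in lockstep. One (3 states) tracks whether and how much of `cb` has been seen; the other (4 states) tracks whether the input so far still matches the prefix `bc`. Each combined state is a pair, one component from each; accept when both components accept. Equivalent product states are then merged.
6 states suffice.
        a   b   c  
>  q0   q1  q2  q1 
   q1   q1  q1  q1 
   q2   q1  q1  q3 
   q3   q4  q5  q3 
   q4   q4  q4  q3 
 * q5   q5  q5  q5 
(> = start, * = accepting)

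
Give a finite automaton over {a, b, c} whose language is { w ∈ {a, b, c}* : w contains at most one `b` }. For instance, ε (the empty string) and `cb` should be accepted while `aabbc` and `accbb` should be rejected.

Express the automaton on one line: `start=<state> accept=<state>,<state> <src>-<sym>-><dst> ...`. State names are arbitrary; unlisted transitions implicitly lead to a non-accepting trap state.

Only the number of `b`s matters, and only up to 2. Make a chain q0 → q1 → q2 advanced by each `b` (with q2 absorbing); every other symbol self-loops. The accepting set is {q0, q1}.
A 3-state machine:
        a   b   c  
>* q0   q0  q1  q0 
 * q1   q1  q2  q1 
   q2   q2  q2  q2 
(> = start, * = accepting)

start=q0 accept=q0,q1 q0-a->q0 q0-b->q1 q0-c->q0 q1-a->q1 q1-b->q2 q1-c->q1 q2-a->q2 q2-b->q2 q2-c->q2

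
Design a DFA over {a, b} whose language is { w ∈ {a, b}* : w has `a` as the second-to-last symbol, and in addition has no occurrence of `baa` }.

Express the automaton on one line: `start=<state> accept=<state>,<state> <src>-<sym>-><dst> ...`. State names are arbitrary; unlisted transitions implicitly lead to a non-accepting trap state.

start=S0 accept=S3,S4 S0-a->S1 S0-b->S2 S1-a->S3 S1-b->S4 S2-a->S5 S2-b->S2 S3-a->S3 S3-b->S4 S4-a->S5 S4-b->S2 S5-a->S6 S5-b->S4 S6-a->S6 S6-b->S6

Build one automaton per condition and run them in lockstep. The first has 7 states tracking the last 2 symbols read; the second has 4 states tracking partial matches of the forbidden pattern `baa`. A product state is a pair (one from each), accepting exactly when both do. After merging equivalent states the machine shrinks.
        a   b  
>  S0   S1  S2 
   S1   S3  S4 
   S2   S5  S2 
 * S3   S3  S4 
 * S4   S5  S2 
   S5   S6  S4 
   S6   S6  S6 
(> = start, * = accepting)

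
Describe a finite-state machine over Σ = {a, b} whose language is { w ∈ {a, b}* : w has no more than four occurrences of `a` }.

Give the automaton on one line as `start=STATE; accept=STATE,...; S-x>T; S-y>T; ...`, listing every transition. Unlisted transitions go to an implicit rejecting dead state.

Count `a`s, saturating at 5: states s0 through s4 mean 0 through 4 `a`s seen; s5 means more than 4. Each `a` increments (capped at s5); other symbols loop. Accept from {s0, s1, s2, s3, s4}.
A 6-state machine:
        a   b  
>* s0   s1  s0 
 * s1   s2  s1 
 * s2   s3  s2 
 * s3   s4  s3 
 * s4   s5  s4 
   s5   s5  s5 
(> = start, * = accepting)

start=s0; accept=s0,s1,s2,s3,s4; s0-a>s1; s0-b>s0; s1-a>s2; s1-b>s1; s2-a>s3; s2-b>s2; s3-a>s4; s3-b>s3; s4-a>s5; s4-b>s4; s5-a>s5; s5-b>s5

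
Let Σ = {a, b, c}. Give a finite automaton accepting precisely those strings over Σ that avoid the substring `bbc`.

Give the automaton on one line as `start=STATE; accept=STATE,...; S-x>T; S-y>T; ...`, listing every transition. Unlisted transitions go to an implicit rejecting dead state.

start=S0; accept=S0,S1,S2; S0-a>S0; S0-b>S1; S0-c>S0; S1-a>S0; S1-b>S2; S1-c>S0; S2-a>S0; S2-b>S2; S2-c>S3; S3-a>S3; S3-b>S3; S3-c>S3

Track partial matches of the forbidden pattern `bbc`. State S3 is a dead state reached once `bbc` has occurred; every other state accepts. S0 means no part of `bbc` is currently matched.
With 4 states:
        a   b   c  
>* S0   S0  S1  S0 
 * S1   S0  S2  S0 
 * S2   S0  S2  S3 
   S3   S3  S3  S3 
(> = start, * = accepting)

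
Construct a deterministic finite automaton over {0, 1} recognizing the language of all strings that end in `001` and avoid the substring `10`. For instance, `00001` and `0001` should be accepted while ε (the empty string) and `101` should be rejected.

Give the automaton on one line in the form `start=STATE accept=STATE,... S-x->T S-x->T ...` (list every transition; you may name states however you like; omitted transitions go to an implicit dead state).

Handle the two conditions separately and then intersect. The first has 4 states tracking how much of the suffix `001` has currently been matched; the second has 3 states tracking partial matches of the forbidden pattern `10`. A product state is a pair (one from each), accepting exactly when both do.
A 9-state machine:
        0   1  
>  s0   s1  s2 
   s1   s3  s2 
   s2   s4  s2 
   s3   s3  s5 
   s4   s6  s7 
 * s5   s4  s2 
   s6   s6  s8 
   s7   s4  s7 
   s8   s4  s7 
(> = start, * = accepting)

start=s0 accept=s5 s0-0->s1 s0-1->s2 s1-0->s3 s1-1->s2 s2-0->s4 s2-1->s2 s3-0->s3 s3-1->s5 s4-0->s6 s4-1->s7 s5-0->s4 s5-1->s2 s6-0->s6 s6-1->s8 s7-0->s4 s7-1->s7 s8-0->s4 s8-1->s7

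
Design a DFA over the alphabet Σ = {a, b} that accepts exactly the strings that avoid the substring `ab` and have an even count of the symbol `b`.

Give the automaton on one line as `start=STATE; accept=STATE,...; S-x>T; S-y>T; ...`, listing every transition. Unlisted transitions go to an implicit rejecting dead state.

Build one automaton per condition and run them in lockstep. The first has 3 states tracking partial matches of the forbidden pattern `ab`; the second has 2 states tracking the count of `b`s modulo 2. A product state is a pair (one from each), accepting exactly when both do. After merging equivalent states the machine shrinks.
With 4 states:
        a   b  
>* s0   s1  s2 
 * s1   s1  s3 
   s2   s3  s0 
   s3   s3  s3 
(> = start, * = accepting)

start=s0; accept=s0,s1; s0-a>s1; s0-b>s2; s1-a>s1; s1-b>s3; s2-a>s3; s2-b>s0; s3-a>s3; s3-b>s3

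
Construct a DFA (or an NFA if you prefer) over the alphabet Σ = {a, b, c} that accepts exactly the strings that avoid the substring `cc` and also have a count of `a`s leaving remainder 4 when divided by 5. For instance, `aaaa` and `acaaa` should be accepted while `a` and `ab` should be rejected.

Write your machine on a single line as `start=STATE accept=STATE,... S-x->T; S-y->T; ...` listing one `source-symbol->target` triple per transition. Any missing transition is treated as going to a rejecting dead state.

Run two small machines in parallel and take their product. One (3 states) tracks partial matches of the forbidden pattern `cc`; the other (5 states) tracks the count of `a`s modulo 5. Each combined state is a pair, one component from each; accept when both components accept.
With 15 states:
          a    b    c  
>  q0     q1   q0   q2 
   q1     q3   q1   q4 
   q2     q1   q0   q5 
   q3     q6   q3   q7 
   q4     q3   q1   q8 
   q5     q8   q5   q5 
   q6     q9   q6  q10 
   q7     q6   q3  q11 
   q8    q11   q8   q8 
 * q9     q0   q9  q12 
   q10    q9   q6  q13 
   q11   q13  q11  q11 
 * q12    q0   q9  q14 
   q13   q14  q13  q13 
   q14    q5  q14  q14 
(> = start, * = accepting)

start=q0; accept=q9,q12; q0-a->q1; q0-b->q0; q0-c->q2; q1-a->q3; q1-b->q1; q1-c->q4; q2-a->q1; q2-b->q0; q2-c->q5; q3-a->q6; q3-b->q3; q3-c->q7; q4-a->q3; q4-b->q1; q4-c->q8; q5-a->q8; q5-b->q5; q5-c->q5; q6-a->q9; q6-b->q6; q6-c->q10; q7-a->q6; q7-b->q3; q7-c->q11; q8-a->q11; q8-b->q8; q8-c->q8; q9-a->q0; q9-b->q9; q9-c->q12; q10-a->q9; q10-b->q6; q10-c->q13; q11-a->q13; q11-b->q11; q11-c->q11; q12-a->q0; q12-b->q9; q12-c->q14; q13-a->q14; q13-b->q13; q13-c->q13; q14-a->q5; q14-b->q14; q14-c->q14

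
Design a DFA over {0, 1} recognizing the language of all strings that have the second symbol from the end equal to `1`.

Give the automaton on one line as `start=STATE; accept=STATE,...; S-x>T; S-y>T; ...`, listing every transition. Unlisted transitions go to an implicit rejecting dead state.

start=s0; accept=s5,s6; s0-0>s1; s0-1>s2; s1-0>s3; s1-1>s4; s2-0>s5; s2-1>s6; s3-0>s3; s3-1>s4; s4-0>s5; s4-1>s6; s5-0>s3; s5-1>s4; s6-0>s5; s6-1>s6

Because acceptance depends on a position counted from the end, the machine has to buffer the most recent 2 symbols. Make each state the string of the last up-to-2 symbols read; on input `x` shift the window left and append `x`. Accept when the buffered window has length 2 and begins with `1`.
7 states suffice.
        0   1  
>  s0   s1  s2 
   s1   s3  s4 
   s2   s5  s6 
   s3   s3  s4 
   s4   s5  s6 
 * s5   s3  s4 
 * s6   s5  s6 
(> = start, * = accepting)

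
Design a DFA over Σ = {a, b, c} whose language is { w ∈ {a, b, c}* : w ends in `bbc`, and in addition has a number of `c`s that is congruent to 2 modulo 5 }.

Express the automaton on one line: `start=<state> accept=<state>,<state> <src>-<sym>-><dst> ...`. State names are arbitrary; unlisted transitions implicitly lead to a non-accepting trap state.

Handle the two conditions separately and then intersect. One (4 states) tracks how much of the suffix `bbc` has currently been matched; the other (5 states) tracks the count of `c`s modulo 5. Each combined state is a pair, one component from each; accept when both components accept.
20 states suffice.
          a    b    c  
>  q0     q0   q1   q2 
   q1     q0   q3   q2 
   q2     q2   q4   q5 
   q3     q0   q3   q6 
   q4     q2   q7   q5 
   q5     q5   q8   q9 
   q6     q2   q4   q5 
   q7     q2   q7  q10 
   q8     q5  q11   q9 
   q9     q9  q12  q13 
 * q10    q5   q8   q9 
   q11    q5  q11  q14 
   q12    q9  q15  q13 
   q13   q13  q16   q0 
   q14    q9  q12  q13 
   q15    q9  q15  q17 
   q16   q13  q18   q0 
   q17   q13  q16   q0 
   q18   q13  q18  q19 
   q19    q0   q1   q2 
(> = start, * = accepting)

start=q0 accept=q10 q0-a->q0 q0-b->q1 q0-c->q2 q1-a->q0 q1-b->q3 q1-c->q2 q2-a->q2 q2-b->q4 q2-c->q5 q3-a->q0 q3-b->q3 q3-c->q6 q4-a->q2 q4-b->q7 q4-c->q5 q5-a->q5 q5-b->q8 q5-c->q9 q6-a->q2 q6-b->q4 q6-c->q5 q7-a->q2 q7-b->q7 q7-c->q10 q8-a->q5 q8-b->q11 q8-c->q9 q9-a->q9 q9-b->q12 q9-c->q13 q10-a->q5 q10-b->q8 q10-c->q9 q11-a->q5 q11-b->q11 q11-c->q14 q12-a->q9 q12-b->q15 q12-c->q13 q13-a->q13 q13-b->q16 q13-c->q0 q14-a->q9 q14-b->q12 q14-c->q13 q15-a->q9 q15-b->q15 q15-c->q17 q16-a->q13 q16-b->q18 q16-c->q0 q17-a->q13 q17-b->q16 q17-c->q0 q18-a->q13 q18-b->q18 q18-c->q19 q19-a->q0 q19-b->q1 q19-c->q2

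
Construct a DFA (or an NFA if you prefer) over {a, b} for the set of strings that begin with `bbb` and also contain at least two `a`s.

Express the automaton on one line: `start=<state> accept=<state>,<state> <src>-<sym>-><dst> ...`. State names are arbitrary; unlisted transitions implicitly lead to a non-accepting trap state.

Run two small machines in parallel and take their product. The first has 5 states tracking whether the input so far still matches the prefix `bbb`; the second has 4 states tracking the count of `a`s, saturating at 3. A product state is a pair (one from each), accepting exactly when both do. Equivalent product states are then merged.
7 states suffice.
        a   b  
>  q0   q1  q2 
   q1   q1  q1 
   q2   q1  q3 
   q3   q1  q4 
   q4   q5  q4 
   q5   q6  q5 
 * q6   q6  q6 
(> = start, * = accepting)

start=q0 accept=q6 q0-a->q1 q0-b->q2 q1-a->q1 q1-b->q1 q2-a->q1 q2-b->q3 q3-a->q1 q3-b->q4 q4-a->q5 q4-b->q4 q5-a->q6 q5-b->q5 q6-a->q6 q6-b->q6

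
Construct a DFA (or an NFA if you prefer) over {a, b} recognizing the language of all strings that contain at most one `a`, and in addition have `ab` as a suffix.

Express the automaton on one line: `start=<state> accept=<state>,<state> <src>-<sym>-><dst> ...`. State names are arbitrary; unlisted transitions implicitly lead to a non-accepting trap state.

Build one automaton per condition and run them in lockstep. One (3 states) tracks the count of `a`s, saturating at 2; the other (3 states) tracks how much of the suffix `ab` has currently been matched. Each combined state is a pair, one component from each; accept when both components accept.
        a   b  
>  q0   q1  q0 
   q1   q2  q3 
   q2   q2  q4 
 * q3   q2  q5 
   q4   q2  q6 
   q5   q2  q5 
   q6   q2  q6 
(> = start, * = accepting)

start=q0 accept=q3 q0-a->q1 q0-b->q0 q1-a->q2 q1-b->q3 q2-a->q2 q2-b->q4 q3-a->q2 q3-b->q5 q4-a->q2 q4-b->q6 q5-a->q2 q5-b->q5 q6-a->q2 q6-b->q6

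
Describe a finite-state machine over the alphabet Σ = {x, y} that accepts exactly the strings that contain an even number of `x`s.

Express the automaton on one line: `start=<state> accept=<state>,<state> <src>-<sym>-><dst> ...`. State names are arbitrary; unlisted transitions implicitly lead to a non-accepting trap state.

start=q0 accept=q0 q0-x->q1 q0-y->q0 q1-x->q0 q1-y->q1

The only thing that matters is how many `x`s have appeared, reduced mod 2. Use one state per residue: q0 for 0, …, q1 for 1. Reading `x` moves to the next residue; anything else stays put. q0 is accepting.
        x   y  
>* q0   q1  q0 
   q1   q0  q1 
(> = start, * = accepting)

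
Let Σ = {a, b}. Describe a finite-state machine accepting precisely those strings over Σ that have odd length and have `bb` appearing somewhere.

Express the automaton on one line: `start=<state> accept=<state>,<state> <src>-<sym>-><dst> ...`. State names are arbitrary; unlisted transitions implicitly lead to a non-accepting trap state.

Handle the two conditions separately and then intersect. One (2 states) tracks the input length modulo 2; the other (3 states) tracks whether and how much of `bb` has been seen. Each combined state is a pair, one component from each; accept when both components accept.
        a   b  
>  s0   s1  s2 
   s1   s0  s3 
   s2   s0  s4 
   s3   s1  s5 
   s4   s5  s5 
 * s5   s4  s4 
(> = start, * = accepting)

start=s0 accept=s5 s0-a->s1 s0-b->s2 s1-a->s0 s1-b->s3 s2-a->s0 s2-b->s4 s3-a->s1 s3-b->s5 s4-a->s5 s4-b->s5 s5-a->s4 s5-b->s4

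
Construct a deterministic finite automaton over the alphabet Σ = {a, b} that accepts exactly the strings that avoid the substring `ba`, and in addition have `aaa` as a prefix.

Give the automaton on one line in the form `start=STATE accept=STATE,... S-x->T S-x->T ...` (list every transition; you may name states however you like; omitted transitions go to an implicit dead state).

start=S0 accept=S4,S5 S0-a->S1 S0-b->S2 S1-a->S3 S1-b->S2 S2-a->S2 S2-b->S2 S3-a->S4 S3-b->S2 S4-a->S4 S4-b->S5 S5-a->S2 S5-b->S5

Run two small machines in parallel and take their product. The first has 3 states tracking partial matches of the forbidden pattern `ba`; the second has 5 states tracking whether the input so far still matches the prefix `aaa`. A product state is a pair (one from each), accepting exactly when both do. After merging equivalent states the machine shrinks.
A 6-state machine:
        a   b  
>  S0   S1  S2 
   S1   S3  S2 
   S2   S2  S2 
   S3   S4  S2 
 * S4   S4  S5 
 * S5   S2  S5 
(> = start, * = accepting)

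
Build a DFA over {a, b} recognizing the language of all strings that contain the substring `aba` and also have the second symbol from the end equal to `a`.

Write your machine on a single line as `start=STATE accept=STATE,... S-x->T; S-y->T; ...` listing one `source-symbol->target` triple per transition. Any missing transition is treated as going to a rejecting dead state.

start=q0; accept=q4,q5; q0-a->q1; q0-b->q0; q1-a->q1; q1-b->q2; q2-a->q3; q2-b->q0; q3-a->q4; q3-b->q5; q4-a->q4; q4-b->q5; q5-a->q3; q5-b->q6; q6-a->q3; q6-b->q6

Build one automaton per condition and run them in lockstep. The first has 4 states tracking whether and how much of `aba` has been seen; the second has 7 states tracking the last 2 symbols read. A product state is a pair (one from each), accepting exactly when both do. After merging equivalent states the machine shrinks.
With 7 states:
        a   b  
>  q0   q1  q0 
   q1   q1  q2 
   q2   q3  q0 
   q3   q4  q5 
 * q4   q4  q5 
 * q5   q3  q6 
   q6   q3  q6 
(> = start, * = accepting)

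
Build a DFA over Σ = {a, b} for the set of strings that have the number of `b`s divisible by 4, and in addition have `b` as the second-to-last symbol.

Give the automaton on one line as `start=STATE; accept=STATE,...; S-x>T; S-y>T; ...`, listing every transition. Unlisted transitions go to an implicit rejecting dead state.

start=q0; accept=q5,q7; q0-a>q0; q0-b>q1; q1-a>q1; q1-b>q2; q2-a>q2; q2-b>q3; q3-a>q4; q3-b>q5; q4-a>q4; q4-b>q6; q5-a>q7; q5-b>q1; q6-a>q7; q6-b>q1; q7-a>q0; q7-b>q1

Handle the two conditions separately and then intersect. The first has 4 states tracking the count of `b`s modulo 4; the second has 7 states tracking the last 2 symbols read. A product state is a pair (one from each), accepting exactly when both do. Equivalent product states are then merged.
An 8-state machine:
        a   b  
>  q0   q0  q1 
   q1   q1  q2 
   q2   q2  q3 
   q3   q4  q5 
   q4   q4  q6 
 * q5   q7  q1 
   q6   q7  q1 
 * q7   q0  q1 
(> = start, * = accepting)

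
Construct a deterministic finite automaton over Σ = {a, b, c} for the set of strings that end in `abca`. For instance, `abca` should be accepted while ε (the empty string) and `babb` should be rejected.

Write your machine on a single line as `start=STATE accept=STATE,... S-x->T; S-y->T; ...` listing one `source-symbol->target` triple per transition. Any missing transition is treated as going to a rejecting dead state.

Remember how much of `abca` the current input suffix matches. State q0 means no match yet; q1 means the last symbol is `a`; q2 means the last 2 symbols are `ab`; q3 means the last 3 symbols are `abc`; q4 means the last 4 symbols are `abca`. Only q4 accepts. On a mismatch, fall back to the longest proper suffix that is still a prefix of `abca`.
With 5 states:
        a   b   c  
>  q0   q1  q0  q0 
   q1   q1  q2  q0 
   q2   q1  q0  q3 
   q3   q4  q0  q0 
 * q4   q1  q2  q0 
(> = start, * = accepting)

start=q0; accept=q4; q0-a->q1; q0-b->q0; q0-c->q0; q1-a->q1; q1-b->q2; q1-c->q0; q2-a->q1; q2-b->q0; q2-c->q3; q3-a->q4; q3-b->q0; q3-c->q0; q4-a->q1; q4-b->q2; q4-c->q0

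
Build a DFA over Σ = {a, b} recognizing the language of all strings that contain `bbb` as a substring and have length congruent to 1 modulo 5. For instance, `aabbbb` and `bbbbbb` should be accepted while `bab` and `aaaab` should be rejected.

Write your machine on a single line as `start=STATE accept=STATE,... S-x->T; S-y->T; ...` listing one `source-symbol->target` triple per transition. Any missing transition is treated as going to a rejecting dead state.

start=q0; accept=q18; q0-a->q1; q0-b->q2; q1-a->q3; q1-b->q4; q2-a->q3; q2-b->q5; q3-a->q6; q3-b->q7; q4-a->q6; q4-b->q8; q5-a->q6; q5-b->q9; q6-a->q10; q6-b->q11; q7-a->q10; q7-b->q12; q8-a->q10; q8-b->q13; q9-a->q13; q9-b->q13; q10-a->q0; q10-b->q14; q11-a->q0; q11-b->q15; q12-a->q0; q12-b->q16; q13-a->q16; q13-b->q16; q14-a->q1; q14-b->q17; q15-a->q1; q15-b->q18; q16-a->q18; q16-b->q18; q17-a->q3; q17-b->q19; q18-a->q19; q18-b->q19; q19-a->q9; q19-b->q9

Handle the two conditions separately and then intersect. One (4 states) tracks whether and how much of `bbb` has been seen; the other (5 states) tracks the input length modulo 5. Each combined state is a pair, one component from each; accept when both components accept.
A 20-state machine:
          a    b  
>  q0     q1   q2 
   q1     q3   q4 
   q2     q3   q5 
   q3     q6   q7 
   q4     q6   q8 
   q5     q6   q9 
   q6    q10  q11 
   q7    q10  q12 
   q8    q10  q13 
   q9    q13  q13 
   q10    q0  q14 
   q11    q0  q15 
   q12    q0  q16 
   q13   q16  q16 
   q14    q1  q17 
   q15    q1  q18 
   q16   q18  q18 
   q17    q3  q19 
 * q18   q19  q19 
   q19    q9   q9 
(> = start, * = accepting)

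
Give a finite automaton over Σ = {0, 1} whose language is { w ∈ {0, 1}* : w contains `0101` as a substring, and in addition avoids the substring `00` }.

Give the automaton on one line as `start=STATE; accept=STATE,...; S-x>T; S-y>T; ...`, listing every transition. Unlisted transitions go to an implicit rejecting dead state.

Build one automaton per condition and run them in lockstep. The first has 5 states tracking whether and how much of `0101` has been seen; the second has 3 states tracking partial matches of the forbidden pattern `00`. A product state is a pair (one from each), accepting exactly when both do.
With 11 states:
          0    1  
>  q0     q1   q0 
   q1     q2   q3 
   q2     q2   q4 
   q3     q5   q0 
   q4     q6   q7 
   q5     q2   q8 
   q6     q2   q9 
   q7     q2   q7 
 * q8    q10   q8 
   q9     q9   q9 
 * q10    q9   q8 
(> = start, * = accepting)

start=q0; accept=q8,q10; q0-0>q1; q0-1>q0; q1-0>q2; q1-1>q3; q2-0>q2; q2-1>q4; q3-0>q5; q3-1>q0; q4-0>q6; q4-1>q7; q5-0>q2; q5-1>q8; q6-0>q2; q6-1>q9; q7-0>q2; q7-1>q7; q8-0>q10; q8-1>q8; q9-0>q9; q9-1>q9; q10-0>q9; q10-1>q8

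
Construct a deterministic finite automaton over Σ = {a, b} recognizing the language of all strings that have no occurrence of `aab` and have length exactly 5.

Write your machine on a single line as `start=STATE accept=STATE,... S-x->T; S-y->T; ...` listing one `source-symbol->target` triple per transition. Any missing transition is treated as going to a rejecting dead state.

Handle the two conditions separately and then intersect. The first has 4 states tracking partial matches of the forbidden pattern `aab`; the second has 7 states tracking the input length, saturating at 6. A product state is a pair (one from each), accepting exactly when both do. After merging equivalent states the machine shrinks.
With 13 states:
          a    b  
>  q0     q1   q2 
   q1     q3   q4 
   q2     q5   q4 
   q3     q6   q7 
   q4     q8   q9 
   q5     q6   q9 
   q6    q10   q7 
   q7     q7   q7 
   q8    q10  q11 
   q9    q11  q11 
   q10   q12   q7 
   q11   q12  q12 
 * q12    q7   q7 
(> = start, * = accepting)

start=q0; accept=q12; q0-a->q1; q0-b->q2; q1-a->q3; q1-b->q4; q2-a->q5; q2-b->q4; q3-a->q6; q3-b->q7; q4-a->q8; q4-b->q9; q5-a->q6; q5-b->q9; q6-a->q10; q6-b->q7; q7-a->q7; q7-b->q7; q8-a->q10; q8-b->q11; q9-a->q11; q9-b->q11; q10-a->q12; q10-b->q7; q11-a->q12; q11-b->q12; q12-a->q7; q12-b->q7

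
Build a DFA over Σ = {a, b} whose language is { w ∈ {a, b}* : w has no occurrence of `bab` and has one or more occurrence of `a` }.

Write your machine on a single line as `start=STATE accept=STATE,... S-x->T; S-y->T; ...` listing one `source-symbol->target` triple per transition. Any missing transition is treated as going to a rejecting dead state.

Run two small machines in parallel and take their product. The first has 4 states tracking partial matches of the forbidden pattern `bab`; the second has 3 states tracking the count of `a`s, saturating at 2. A product state is a pair (one from each), accepting exactly when both do. Minimizing collapses redundant product states.
6 states suffice.
        a   b  
>  q0   q1  q2 
 * q1   q1  q3 
   q2   q4  q2 
 * q3   q4  q3 
 * q4   q1  q5 
   q5   q5  q5 
(> = start, * = accepting)

start=q0; accept=q1,q3,q4; q0-a->q1; q0-b->q2; q1-a->q1; q1-b->q3; q2-a->q4; q2-b->q2; q3-a->q4; q3-b->q3; q4-a->q1; q4-b->q5; q5-a->q5; q5-b->q5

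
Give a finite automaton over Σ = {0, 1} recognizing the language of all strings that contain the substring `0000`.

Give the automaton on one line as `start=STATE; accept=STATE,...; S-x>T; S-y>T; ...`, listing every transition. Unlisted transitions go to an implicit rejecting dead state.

start=q0; accept=q4; q0-0>q1; q0-1>q0; q1-0>q2; q1-1>q0; q2-0>q3; q2-1>q0; q3-0>q4; q3-1>q0; q4-0>q4; q4-1>q4

States q0..q3 record the length of the longest prefix of `0000` that matches the current input suffix. Reaching q4 means `0000` has been seen, and we stay there forever. Accept from q4.
5 states suffice.
        0   1  
>  q0   q1  q0 
   q1   q2  q0 
   q2   q3  q0 
   q3   q4  q0 
 * q4   q4  q4 
(> = start, * = accepting)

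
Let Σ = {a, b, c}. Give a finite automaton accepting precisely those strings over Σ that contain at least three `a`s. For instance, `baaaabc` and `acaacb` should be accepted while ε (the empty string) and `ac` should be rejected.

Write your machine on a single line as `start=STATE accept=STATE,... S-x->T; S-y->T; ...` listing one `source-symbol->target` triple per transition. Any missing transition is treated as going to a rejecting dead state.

start=S0; accept=S3,S4; S0-a->S1; S0-b->S0; S0-c->S0; S1-a->S2; S1-b->S1; S1-c->S1; S2-a->S3; S2-b->S2; S2-c->S2; S3-a->S4; S3-b->S3; S3-c->S3; S4-a->S4; S4-b->S4; S4-c->S4

Count `a`s, saturating at 4: states S0 through S3 mean 0 through 3 `a`s seen; S4 means more than 3. Each `a` increments (capped at S4); other symbols loop. Accept from {S3, S4}.
A 5-state machine:
        a   b   c  
>  S0   S1  S0  S0 
   S1   S2  S1  S1 
   S2   S3  S2  S2 
 * S3   S4  S3  S3 
 * S4   S4  S4  S4 
(> = start, * = accepting)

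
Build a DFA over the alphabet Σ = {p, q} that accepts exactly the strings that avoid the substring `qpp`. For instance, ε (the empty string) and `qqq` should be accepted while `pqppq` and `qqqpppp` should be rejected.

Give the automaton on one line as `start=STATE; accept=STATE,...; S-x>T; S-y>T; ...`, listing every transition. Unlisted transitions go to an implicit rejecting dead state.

start=S0; accept=S0,S1,S2; S0-p>S0; S0-q>S1; S1-p>S2; S1-q>S1; S2-p>S3; S2-q>S1; S3-p>S3; S3-q>S3

Track partial matches of the forbidden pattern `qpp`. State S3 is a dead state reached once `qpp` has occurred; every other state accepts. S0 means no part of `qpp` is currently matched.
4 states suffice.
        p   q  
>* S0   S0  S1 
 * S1   S2  S1 
 * S2   S3  S1 
   S3   S3  S3 
(> = start, * = accepting)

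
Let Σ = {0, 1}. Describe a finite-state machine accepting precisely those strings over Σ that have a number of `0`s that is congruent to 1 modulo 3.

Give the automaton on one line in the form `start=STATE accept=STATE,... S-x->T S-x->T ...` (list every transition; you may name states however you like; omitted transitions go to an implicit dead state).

Keep the running count of `0`s modulo 3: each `0` advances along the cycle A → B → C → A while other symbols loop. Accept at B.
A 3-state machine:
       0  1 
>  A   B  A 
 * B   C  B 
   C   A  C 
(> = start, * = accepting)

start=A accept=B A-0->B A-1->A B-0->C B-1->B C-0->A C-1->C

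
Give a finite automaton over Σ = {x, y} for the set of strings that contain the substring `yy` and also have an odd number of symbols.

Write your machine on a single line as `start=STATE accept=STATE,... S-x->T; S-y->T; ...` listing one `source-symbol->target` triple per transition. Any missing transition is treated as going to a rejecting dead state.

start=q0; accept=q5; q0-x->q1; q0-y->q2; q1-x->q0; q1-y->q3; q2-x->q0; q2-y->q4; q3-x->q1; q3-y->q5; q4-x->q5; q4-y->q5; q5-x->q4; q5-y->q4

Handle the two conditions separately and then intersect. One (3 states) tracks whether and how much of `yy` has been seen; the other (2 states) tracks the input length modulo 2. Each combined state is a pair, one component from each; accept when both components accept.
A 6-state machine:
        x   y  
>  q0   q1  q2 
   q1   q0  q3 
   q2   q0  q4 
   q3   q1  q5 
   q4   q5  q5 
 * q5   q4  q4 
(> = start, * = accepting)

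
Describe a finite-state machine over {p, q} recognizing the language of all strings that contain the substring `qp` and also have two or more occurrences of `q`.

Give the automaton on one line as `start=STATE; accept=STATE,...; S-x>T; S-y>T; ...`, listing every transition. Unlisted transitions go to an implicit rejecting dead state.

Build one automaton per condition and run them in lockstep. The first has 3 states tracking whether and how much of `qp` has been seen; the second has 4 states tracking the count of `q`s, saturating at 3. A product state is a pair (one from each), accepting exactly when both do.
A 7-state machine:
        p   q  
>  s0   s0  s1 
   s1   s2  s3 
   s2   s2  s4 
   s3   s4  s5 
 * s4   s4  s6 
   s5   s6  s5 
 * s6   s6  s6 
(> = start, * = accepting)

start=s0; accept=s4,s6; s0-p>s0; s0-q>s1; s1-p>s2; s1-q>s3; s2-p>s2; s2-q>s4; s3-p>s4; s3-q>s5; s4-p>s4; s4-q>s6; s5-p>s6; s5-q>s5; s6-p>s6; s6-q>s6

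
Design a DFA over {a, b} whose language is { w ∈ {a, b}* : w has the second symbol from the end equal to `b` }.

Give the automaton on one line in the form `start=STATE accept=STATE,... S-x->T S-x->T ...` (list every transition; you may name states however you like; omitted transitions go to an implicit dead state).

A DFA must remember the last 2 symbols (since which symbol is second-to-last isn't known until the input ends). Use one state per possible window of the last ≤2 symbols; accept from those whose window starts with `b`.
A 7-state machine:
        a   b  
>  q0   q1  q2 
   q1   q3  q4 
   q2   q5  q6 
   q3   q3  q4 
   q4   q5  q6 
 * q5   q3  q4 
 * q6   q5  q6 
(> = start, * = accepting)

start=q0 accept=q5,q6 q0-a->q1 q0-b->q2 q1-a->q3 q1-b->q4 q2-a->q5 q2-b->q6 q3-a->q3 q3-b->q4 q4-a->q5 q4-b->q6 q5-a->q3 q5-b->q4 q6-a->q5 q6-b->q6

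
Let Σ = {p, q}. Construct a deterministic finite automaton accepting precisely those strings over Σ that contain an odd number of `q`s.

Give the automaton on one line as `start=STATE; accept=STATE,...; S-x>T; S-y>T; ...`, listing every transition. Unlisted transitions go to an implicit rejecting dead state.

start=S0; accept=S1; S0-p>S0; S0-q>S1; S1-p>S1; S1-q>S0

The only thing that matters is how many `q`s have appeared, reduced mod 2. Use one state per residue: S0 for 0, …, S1 for 1. Reading `q` moves to the next residue; anything else stays put. S1 is accepting.
With 2 states:
        p   q  
>  S0   S0  S1 
 * S1   S1  S0 
(> = start, * = accepting)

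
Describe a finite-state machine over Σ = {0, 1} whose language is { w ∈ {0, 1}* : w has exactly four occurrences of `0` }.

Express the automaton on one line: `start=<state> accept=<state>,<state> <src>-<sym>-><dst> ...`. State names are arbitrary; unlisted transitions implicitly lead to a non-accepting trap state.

Count `0`s, saturating at 5: states A through E mean 0 through 4 `0`s seen; F means more than 4. Each `0` increments (capped at F); other symbols loop. Accept from {E}.
6 states suffice.
       0  1 
>  A   B  A 
   B   C  B 
   C   D  C 
   D   E  D 
 * E   F  E 
   F   F  F 
(> = start, * = accepting)

start=A accept=E A-0->B A-1->A B-0->C B-1->B C-0->D C-1->C D-0->E D-1->D E-0->F E-1->E F-0->F F-1->F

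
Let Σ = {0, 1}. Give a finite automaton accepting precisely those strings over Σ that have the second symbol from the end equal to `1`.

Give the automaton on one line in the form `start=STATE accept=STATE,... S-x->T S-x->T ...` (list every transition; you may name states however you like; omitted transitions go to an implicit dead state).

start=S0 accept=S5,S6 S0-0->S1 S0-1->S2 S1-0->S3 S1-1->S4 S2-0->S5 S2-1->S6 S3-0->S3 S3-1->S4 S4-0->S5 S4-1->S6 S5-0->S3 S5-1->S4 S6-0->S5 S6-1->S6

A DFA must remember the last 2 symbols (since which symbol is second-to-last isn't known until the input ends). Use one state per possible window of the last ≤2 symbols; accept from those whose window starts with `1`.
7 states suffice.
        0   1  
>  S0   S1  S2 
   S1   S3  S4 
   S2   S5  S6 
   S3   S3  S4 
   S4   S5  S6 
 * S5   S3  S4 
 * S6   S5  S6 
(> = start, * = accepting)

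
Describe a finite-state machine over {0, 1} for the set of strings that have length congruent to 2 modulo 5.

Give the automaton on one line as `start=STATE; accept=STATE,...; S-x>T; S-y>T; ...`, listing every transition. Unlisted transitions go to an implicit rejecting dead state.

start=q0; accept=q2; q0-0>q1; q0-1>q1; q1-0>q2; q1-1>q2; q2-0>q3; q2-1>q3; q3-0>q4; q3-1>q4; q4-0>q0; q4-1>q0

Only the length mod 5 matters, so use a 5-cycle: from any state, every input symbol moves to the next state, wrapping q4 back to q0. Mark q2 accepting.
With 5 states:
        0   1  
>  q0   q1  q1 
   q1   q2  q2 
 * q2   q3  q3 
   q3   q4  q4 
   q4   q0  q0 
(> = start, * = accepting)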